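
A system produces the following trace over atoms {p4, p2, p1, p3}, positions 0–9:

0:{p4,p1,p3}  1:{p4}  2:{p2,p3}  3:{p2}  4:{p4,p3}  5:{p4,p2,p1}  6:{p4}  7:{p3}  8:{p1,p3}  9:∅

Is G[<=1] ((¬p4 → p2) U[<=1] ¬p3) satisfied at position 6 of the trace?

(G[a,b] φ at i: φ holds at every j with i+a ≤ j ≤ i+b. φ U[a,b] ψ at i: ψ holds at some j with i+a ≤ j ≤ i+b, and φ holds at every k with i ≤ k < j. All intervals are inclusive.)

Check ((¬p4 → p2) U[<=1] ¬p3) at every j in [6,7]:
  j=6: holds
  j=7: fails
Fails at j=7 → formula fails.

False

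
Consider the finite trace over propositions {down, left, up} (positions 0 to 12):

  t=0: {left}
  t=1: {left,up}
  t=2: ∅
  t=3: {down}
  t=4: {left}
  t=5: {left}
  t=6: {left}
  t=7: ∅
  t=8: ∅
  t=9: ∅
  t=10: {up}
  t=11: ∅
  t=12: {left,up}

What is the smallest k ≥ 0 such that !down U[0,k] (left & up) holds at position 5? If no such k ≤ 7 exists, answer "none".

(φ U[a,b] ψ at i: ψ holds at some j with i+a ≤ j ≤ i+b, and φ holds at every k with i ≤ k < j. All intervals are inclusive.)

7

Need earliest j ≥ 5 with (left & up), and !down at every k in [5,j-1].
  j=5: rhs fails.
  j=6: rhs fails.
  j=7: rhs fails.
  j=8: rhs fails.
  j=9: rhs fails.
  j=10: rhs fails.
  j=11: rhs fails.
  j=12: rhs holds; lhs holds on [5,11]. k = 7.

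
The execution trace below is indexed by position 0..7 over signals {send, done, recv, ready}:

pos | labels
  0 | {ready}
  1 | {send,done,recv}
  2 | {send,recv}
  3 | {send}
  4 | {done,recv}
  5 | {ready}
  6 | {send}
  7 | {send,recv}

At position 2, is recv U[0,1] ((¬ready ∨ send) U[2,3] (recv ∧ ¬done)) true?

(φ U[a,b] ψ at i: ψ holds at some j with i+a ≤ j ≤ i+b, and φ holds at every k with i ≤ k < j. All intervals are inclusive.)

False

Need some j in [2,3] with ((¬ready ∨ send) U[2,3] (recv ∧ ¬done)), and recv at every k in [2,j-1].
  j=2: ((¬ready ∨ send) U[2,3] (recv ∧ ¬done)) — fails.
  j=3: ((¬ready ∨ send) U[2,3] (recv ∧ ¬done)) — fails.
No j in the window works → until fails.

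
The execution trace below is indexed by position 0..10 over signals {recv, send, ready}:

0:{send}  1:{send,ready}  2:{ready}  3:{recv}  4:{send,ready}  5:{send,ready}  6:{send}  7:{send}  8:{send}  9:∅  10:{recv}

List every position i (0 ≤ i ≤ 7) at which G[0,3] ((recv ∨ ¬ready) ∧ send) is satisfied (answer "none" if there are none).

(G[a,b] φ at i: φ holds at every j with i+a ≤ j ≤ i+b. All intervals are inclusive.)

none

Evaluate at each i in [0,7]:
  i=0: ✗ (fails at j=1)
  i=1: ✗ (fails at j=1)
  i=2: ✗ (fails at j=2)
  i=3: ✗ (fails at j=3)
  i=4: ✗ (fails at j=4)
  i=5: ✗ (fails at j=5)
  i=6: ✗ (fails at j=9)
  i=7: ✗ (fails at j=9)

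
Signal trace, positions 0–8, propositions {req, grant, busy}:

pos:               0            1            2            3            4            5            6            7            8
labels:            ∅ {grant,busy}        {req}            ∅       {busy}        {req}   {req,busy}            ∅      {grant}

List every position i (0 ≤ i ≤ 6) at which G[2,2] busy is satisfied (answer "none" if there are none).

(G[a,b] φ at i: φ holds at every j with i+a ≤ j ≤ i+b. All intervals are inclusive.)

Evaluate at each i in [0,6]:
  i=0: ✗ (fails at j=2)
  i=1: ✗ (fails at j=3)
  i=2: ✓ (all of [4,4])
  i=3: ✗ (fails at j=5)
  i=4: ✓ (all of [6,6])
  i=5: ✗ (fails at j=7)
  i=6: ✗ (fails at j=8)

2, 4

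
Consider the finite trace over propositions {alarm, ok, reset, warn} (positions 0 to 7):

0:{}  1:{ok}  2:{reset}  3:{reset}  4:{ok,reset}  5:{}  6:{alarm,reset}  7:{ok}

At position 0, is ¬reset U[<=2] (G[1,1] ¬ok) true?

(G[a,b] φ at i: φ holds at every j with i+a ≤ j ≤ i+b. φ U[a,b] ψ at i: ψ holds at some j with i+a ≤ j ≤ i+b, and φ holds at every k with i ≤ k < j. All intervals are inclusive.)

Need some j in [0,2] with G[1,1] ¬ok, and ¬reset at every k in [0,j-1].
  j=0: G[1,1] ¬ok — fails at 1.
  j=1: G[1,1] ¬ok holds; ¬reset holds at every k in [0,0] → satisfied.

Holds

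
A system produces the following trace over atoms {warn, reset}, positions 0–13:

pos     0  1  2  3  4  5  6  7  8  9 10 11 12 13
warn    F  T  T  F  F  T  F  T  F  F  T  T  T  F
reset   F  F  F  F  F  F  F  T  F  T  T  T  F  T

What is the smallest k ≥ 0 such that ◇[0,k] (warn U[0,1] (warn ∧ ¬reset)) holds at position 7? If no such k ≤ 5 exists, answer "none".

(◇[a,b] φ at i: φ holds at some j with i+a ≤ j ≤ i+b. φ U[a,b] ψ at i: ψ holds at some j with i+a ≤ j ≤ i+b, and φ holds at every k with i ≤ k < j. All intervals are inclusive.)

4

Scan j = 7,8,… for (warn U[0,1] (warn ∧ ¬reset)):
  j=7: fails
  j=8: fails
  j=9: fails
  j=10: fails
  j=11: holds
First hit at j=11, so smallest k = 11-7 = 4.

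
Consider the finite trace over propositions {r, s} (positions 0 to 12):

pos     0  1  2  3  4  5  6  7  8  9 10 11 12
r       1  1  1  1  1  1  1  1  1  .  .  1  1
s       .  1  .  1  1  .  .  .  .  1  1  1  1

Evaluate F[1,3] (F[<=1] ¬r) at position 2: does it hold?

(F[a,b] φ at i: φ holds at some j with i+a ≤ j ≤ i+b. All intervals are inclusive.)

Check F[<=1] ¬r at each j in [3,5]:
  j=3: fails (none in [3,4])
  j=4: fails (none in [4,5])
  j=5: fails (none in [5,6])
No position in the window satisfies it → formula fails.

False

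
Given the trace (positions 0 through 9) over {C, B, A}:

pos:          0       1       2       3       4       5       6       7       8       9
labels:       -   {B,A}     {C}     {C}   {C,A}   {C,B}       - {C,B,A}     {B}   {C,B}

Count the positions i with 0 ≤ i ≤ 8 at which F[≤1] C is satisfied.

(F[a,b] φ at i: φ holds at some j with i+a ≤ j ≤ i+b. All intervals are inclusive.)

8

Evaluate at each i in [0,8]:
  i=0: ✗ (none in [0,1])
  i=1: ✓ (witness j=2)
  i=2: ✓ (witness j=2)
  i=3: ✓ (witness j=3)
  i=4: ✓ (witness j=4)
  i=5: ✓ (witness j=5)
  i=6: ✓ (witness j=7)
  i=7: ✓ (witness j=7)
  i=8: ✓ (witness j=9)
Positions where it holds: {1, 2, 3, 4, 5, 6, 7, 8} → 8.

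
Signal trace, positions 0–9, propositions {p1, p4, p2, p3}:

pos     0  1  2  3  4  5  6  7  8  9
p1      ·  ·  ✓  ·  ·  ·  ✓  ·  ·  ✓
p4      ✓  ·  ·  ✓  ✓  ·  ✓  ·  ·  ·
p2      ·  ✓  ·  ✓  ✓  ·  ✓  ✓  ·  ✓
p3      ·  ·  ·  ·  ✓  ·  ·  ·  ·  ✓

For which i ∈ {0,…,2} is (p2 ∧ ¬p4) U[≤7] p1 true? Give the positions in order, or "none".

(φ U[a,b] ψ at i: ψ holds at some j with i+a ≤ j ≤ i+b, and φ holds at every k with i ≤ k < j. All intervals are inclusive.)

1, 2

Evaluate at each i in [0,2]:
  i=0: ✗ (lhs fails at k=0 before rhs at j=2)
  i=1: ✓ (rhs at j=2; lhs holds on [1,1])
  i=2: ✓ (rhs at j=2)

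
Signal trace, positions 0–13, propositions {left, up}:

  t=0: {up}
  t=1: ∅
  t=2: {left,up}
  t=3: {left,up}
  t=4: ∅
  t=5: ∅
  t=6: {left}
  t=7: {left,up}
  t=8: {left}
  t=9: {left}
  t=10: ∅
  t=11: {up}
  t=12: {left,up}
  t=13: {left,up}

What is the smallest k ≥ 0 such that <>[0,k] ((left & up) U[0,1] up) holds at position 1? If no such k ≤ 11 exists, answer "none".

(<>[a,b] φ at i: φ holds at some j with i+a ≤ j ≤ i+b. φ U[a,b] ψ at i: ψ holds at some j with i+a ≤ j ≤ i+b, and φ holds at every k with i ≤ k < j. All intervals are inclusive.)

Scan j = 1,2,… for ((left & up) U[0,1] up):
  j=1: fails
  j=2: holds
First hit at j=2, so smallest k = 2-1 = 1.

1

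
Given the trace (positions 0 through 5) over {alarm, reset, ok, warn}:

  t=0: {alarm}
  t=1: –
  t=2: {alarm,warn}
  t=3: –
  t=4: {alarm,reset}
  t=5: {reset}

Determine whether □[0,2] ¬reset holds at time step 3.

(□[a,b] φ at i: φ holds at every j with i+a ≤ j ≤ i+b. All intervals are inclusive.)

Check ¬reset at every j in [3,5]:
  j=3: true
  j=4: false
  j=5: false
Fails at j=4 → formula fails.

Does not hold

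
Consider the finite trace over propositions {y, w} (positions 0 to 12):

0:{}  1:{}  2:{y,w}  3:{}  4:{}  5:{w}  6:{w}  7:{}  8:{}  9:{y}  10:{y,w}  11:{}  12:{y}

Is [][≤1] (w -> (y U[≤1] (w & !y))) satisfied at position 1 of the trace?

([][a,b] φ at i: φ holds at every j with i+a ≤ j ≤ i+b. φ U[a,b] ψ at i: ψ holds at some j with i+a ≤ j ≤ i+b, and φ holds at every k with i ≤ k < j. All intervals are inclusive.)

Does not hold

Check (w -> (y U[≤1] (w & !y))) at every j in [1,2]:
  j=1: antecedent false → ✓
  j=2: antecedent true; consequent fails → ✗
Fails at j=2 → formula fails.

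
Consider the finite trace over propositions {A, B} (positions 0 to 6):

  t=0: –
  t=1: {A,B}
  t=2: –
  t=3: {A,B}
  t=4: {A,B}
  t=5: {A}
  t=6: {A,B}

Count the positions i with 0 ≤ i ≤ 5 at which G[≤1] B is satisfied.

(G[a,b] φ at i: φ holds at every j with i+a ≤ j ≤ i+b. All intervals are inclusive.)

1

Evaluate at each i in [0,5]:
  i=0: ✗ (fails at j=0)
  i=1: ✗ (fails at j=2)
  i=2: ✗ (fails at j=2)
  i=3: ✓ (all of [3,4])
  i=4: ✗ (fails at j=5)
  i=5: ✗ (fails at j=5)
Positions where it holds: {3} → 1.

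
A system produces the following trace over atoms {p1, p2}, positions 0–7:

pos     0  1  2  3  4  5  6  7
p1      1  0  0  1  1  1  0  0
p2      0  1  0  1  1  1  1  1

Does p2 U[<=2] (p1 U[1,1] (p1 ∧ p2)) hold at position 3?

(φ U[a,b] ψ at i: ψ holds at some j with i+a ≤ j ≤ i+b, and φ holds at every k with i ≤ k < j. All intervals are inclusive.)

Need some j in [3,5] with (p1 U[1,1] (p1 ∧ p2)), and p2 at every k in [3,j-1].
  j=3: (p1 U[1,1] (p1 ∧ p2)) holds; no prefix to check → satisfied.

True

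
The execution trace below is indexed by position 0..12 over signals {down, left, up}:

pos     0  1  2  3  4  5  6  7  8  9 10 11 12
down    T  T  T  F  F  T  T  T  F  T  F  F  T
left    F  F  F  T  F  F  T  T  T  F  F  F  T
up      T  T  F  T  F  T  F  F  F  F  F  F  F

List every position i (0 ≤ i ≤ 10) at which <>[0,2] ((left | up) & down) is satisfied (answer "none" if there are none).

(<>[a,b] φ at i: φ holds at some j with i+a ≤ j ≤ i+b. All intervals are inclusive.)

0, 1, 3, 4, 5, 6, 7, 10

Evaluate at each i in [0,10]:
  i=0: ✓ (witness j=0)
  i=1: ✓ (witness j=1)
  i=2: ✗ (none in [2,4])
  i=3: ✓ (witness j=5)
  i=4: ✓ (witness j=5)
  i=5: ✓ (witness j=5)
  i=6: ✓ (witness j=6)
  i=7: ✓ (witness j=7)
  i=8: ✗ (none in [8,10])
  i=9: ✗ (none in [9,11])
  i=10: ✓ (witness j=12)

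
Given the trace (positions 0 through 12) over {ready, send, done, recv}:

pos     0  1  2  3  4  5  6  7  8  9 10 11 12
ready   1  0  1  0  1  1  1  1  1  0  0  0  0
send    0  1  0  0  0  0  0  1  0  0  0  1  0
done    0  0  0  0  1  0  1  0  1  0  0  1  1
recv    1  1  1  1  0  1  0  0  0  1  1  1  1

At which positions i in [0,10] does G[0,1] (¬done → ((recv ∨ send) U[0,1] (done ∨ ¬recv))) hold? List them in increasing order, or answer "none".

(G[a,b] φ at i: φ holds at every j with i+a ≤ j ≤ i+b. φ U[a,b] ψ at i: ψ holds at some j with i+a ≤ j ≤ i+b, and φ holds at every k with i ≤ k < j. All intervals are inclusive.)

3, 4, 5, 6, 7, 10

Evaluate at each i in [0,10]:
  i=0: ✗ (fails at j=0)
  i=1: ✗ (fails at j=1)
  i=2: ✗ (fails at j=2)
  i=3: ✓ (all of [3,4])
  i=4: ✓ (all of [4,5])
  i=5: ✓ (all of [5,6])
  i=6: ✓ (all of [6,7])
  i=7: ✓ (all of [7,8])
  i=8: ✗ (fails at j=9)
  i=9: ✗ (fails at j=9)
  i=10: ✓ (all of [10,11])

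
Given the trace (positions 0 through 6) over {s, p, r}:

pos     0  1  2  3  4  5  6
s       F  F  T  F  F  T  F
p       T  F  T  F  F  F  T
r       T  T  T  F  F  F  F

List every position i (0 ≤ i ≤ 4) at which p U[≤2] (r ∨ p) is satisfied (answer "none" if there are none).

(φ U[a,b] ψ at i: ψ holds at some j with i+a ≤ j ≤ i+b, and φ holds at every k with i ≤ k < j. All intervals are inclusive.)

Evaluate at each i in [0,4]:
  i=0: ✓ (rhs at j=0)
  i=1: ✓ (rhs at j=1)
  i=2: ✓ (rhs at j=2)
  i=3: ✗ (no rhs in [3,5])
  i=4: ✗ (lhs fails at k=4 before rhs at j=6)

0, 1, 2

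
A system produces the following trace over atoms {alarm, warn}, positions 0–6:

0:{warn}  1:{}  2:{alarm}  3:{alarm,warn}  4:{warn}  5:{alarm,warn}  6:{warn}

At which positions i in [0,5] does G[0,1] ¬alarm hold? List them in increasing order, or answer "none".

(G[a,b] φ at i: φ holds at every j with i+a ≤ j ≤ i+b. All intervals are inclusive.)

0

Evaluate at each i in [0,5]:
  i=0: ✓ (all of [0,1])
  i=1: ✗ (fails at j=2)
  i=2: ✗ (fails at j=2)
  i=3: ✗ (fails at j=3)
  i=4: ✗ (fails at j=5)
  i=5: ✗ (fails at j=5)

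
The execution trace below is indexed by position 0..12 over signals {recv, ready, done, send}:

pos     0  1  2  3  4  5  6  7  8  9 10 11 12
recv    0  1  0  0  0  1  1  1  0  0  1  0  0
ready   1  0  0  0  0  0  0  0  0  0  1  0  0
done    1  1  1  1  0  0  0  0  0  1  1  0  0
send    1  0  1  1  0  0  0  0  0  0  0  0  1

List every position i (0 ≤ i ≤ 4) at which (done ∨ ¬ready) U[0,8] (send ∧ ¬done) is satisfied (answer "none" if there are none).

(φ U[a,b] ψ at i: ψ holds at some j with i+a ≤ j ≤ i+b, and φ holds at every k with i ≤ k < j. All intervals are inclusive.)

4

Evaluate at each i in [0,4]:
  i=0: ✗ (no rhs in [0,8])
  i=1: ✗ (no rhs in [1,9])
  i=2: ✗ (no rhs in [2,10])
  i=3: ✗ (no rhs in [3,11])
  i=4: ✓ (rhs at j=12; lhs holds on [4,11])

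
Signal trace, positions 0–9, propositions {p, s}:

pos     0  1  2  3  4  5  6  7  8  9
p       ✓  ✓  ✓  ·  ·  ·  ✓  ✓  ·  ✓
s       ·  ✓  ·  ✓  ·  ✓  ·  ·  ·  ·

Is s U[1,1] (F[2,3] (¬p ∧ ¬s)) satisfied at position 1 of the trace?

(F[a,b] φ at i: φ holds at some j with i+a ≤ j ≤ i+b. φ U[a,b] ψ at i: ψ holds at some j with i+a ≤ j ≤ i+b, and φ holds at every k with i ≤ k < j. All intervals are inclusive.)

Yes

Need some j in [2,2] with F[2,3] (¬p ∧ ¬s), and s at every k in [1,j-1].
  j=2: F[2,3] (¬p ∧ ¬s) holds; s holds at every k in [1,1] → satisfied.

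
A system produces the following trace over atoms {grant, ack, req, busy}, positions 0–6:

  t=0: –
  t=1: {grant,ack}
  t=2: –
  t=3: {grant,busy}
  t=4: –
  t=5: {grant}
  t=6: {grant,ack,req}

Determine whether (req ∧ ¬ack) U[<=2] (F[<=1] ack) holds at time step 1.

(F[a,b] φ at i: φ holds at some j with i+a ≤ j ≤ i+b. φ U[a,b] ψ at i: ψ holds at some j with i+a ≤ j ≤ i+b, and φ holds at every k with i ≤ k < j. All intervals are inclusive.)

Holds

Need some j in [1,3] with F[<=1] ack, and (req ∧ ¬ack) at every k in [1,j-1].
  j=1: F[<=1] ack holds; no prefix to check → satisfied.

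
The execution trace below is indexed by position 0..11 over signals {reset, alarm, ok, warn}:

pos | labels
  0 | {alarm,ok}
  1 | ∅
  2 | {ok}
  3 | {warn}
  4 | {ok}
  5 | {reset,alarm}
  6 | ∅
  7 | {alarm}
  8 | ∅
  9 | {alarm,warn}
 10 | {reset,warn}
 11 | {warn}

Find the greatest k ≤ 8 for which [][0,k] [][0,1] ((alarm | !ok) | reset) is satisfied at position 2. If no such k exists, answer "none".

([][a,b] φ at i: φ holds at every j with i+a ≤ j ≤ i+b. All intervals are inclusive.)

none

[][0,1] ((alarm | !ok) | reset) must hold from j=2 onward; find where it first fails.
  j=2: fails → no k works.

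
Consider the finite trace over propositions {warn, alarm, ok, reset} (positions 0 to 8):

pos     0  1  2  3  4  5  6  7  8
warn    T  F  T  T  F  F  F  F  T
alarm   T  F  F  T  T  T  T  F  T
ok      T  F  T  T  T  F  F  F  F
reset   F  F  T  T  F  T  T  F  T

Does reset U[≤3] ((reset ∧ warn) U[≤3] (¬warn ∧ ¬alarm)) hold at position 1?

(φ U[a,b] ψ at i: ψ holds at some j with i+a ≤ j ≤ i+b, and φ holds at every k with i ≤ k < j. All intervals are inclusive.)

Need some j in [1,4] with ((reset ∧ warn) U[≤3] (¬warn ∧ ¬alarm)), and reset at every k in [1,j-1].
  j=1: ((reset ∧ warn) U[≤3] (¬warn ∧ ¬alarm)) holds; no prefix to check → satisfied.

True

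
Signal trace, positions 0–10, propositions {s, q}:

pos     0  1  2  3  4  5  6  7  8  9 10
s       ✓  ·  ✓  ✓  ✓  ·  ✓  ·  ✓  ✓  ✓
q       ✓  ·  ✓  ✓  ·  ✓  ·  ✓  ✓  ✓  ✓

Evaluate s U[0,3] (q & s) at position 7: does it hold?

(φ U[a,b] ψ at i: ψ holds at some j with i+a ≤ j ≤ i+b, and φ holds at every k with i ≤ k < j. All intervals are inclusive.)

Need some j in [7,10] with (q & s), and s at every k in [7,j-1].
  j=7: (q & s) false.
  j=8: (q & s) holds, but s fails at k=7 → not this j.
  j=9: (q & s) holds, but s fails at k=7 → not this j.
  j=10: (q & s) holds, but s fails at k=7 → not this j.
No j in the window works → until fails.

No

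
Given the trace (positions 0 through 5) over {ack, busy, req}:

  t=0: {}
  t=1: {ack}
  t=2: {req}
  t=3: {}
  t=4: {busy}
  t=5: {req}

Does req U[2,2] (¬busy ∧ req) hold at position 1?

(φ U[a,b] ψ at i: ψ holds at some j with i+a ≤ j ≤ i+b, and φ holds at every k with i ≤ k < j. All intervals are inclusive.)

Need some j in [3,3] with (¬busy ∧ req), and req at every k in [1,j-1].
  j=3: (¬busy ∧ req) false.
No j in the window works → until fails.

No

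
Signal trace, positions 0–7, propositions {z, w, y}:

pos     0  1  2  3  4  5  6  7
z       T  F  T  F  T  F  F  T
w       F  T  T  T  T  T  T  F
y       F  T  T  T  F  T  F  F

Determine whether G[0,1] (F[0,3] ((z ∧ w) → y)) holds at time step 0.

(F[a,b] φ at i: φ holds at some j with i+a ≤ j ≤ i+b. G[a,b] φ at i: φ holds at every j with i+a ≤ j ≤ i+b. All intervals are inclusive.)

Yes

Check F[0,3] ((z ∧ w) → y) at every j in [0,1]:
  j=0: holds (witness at 0)
  j=1: holds (witness at 1)
All positions satisfy it → formula holds.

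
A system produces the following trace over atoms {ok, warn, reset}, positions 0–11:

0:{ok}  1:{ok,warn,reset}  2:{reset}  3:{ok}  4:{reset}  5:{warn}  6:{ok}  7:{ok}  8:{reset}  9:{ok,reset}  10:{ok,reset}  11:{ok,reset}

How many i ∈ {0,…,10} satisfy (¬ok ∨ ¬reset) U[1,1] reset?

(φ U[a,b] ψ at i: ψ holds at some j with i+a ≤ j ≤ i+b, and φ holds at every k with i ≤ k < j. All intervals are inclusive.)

4

Evaluate at each i in [0,10]:
  i=0: ✓ (rhs at j=1; lhs holds on [0,0])
  i=1: ✗ (lhs fails at k=1 before rhs at j=2)
  i=2: ✗ (no rhs in [3,3])
  i=3: ✓ (rhs at j=4; lhs holds on [3,3])
  i=4: ✗ (no rhs in [5,5])
  i=5: ✗ (no rhs in [6,6])
  i=6: ✗ (no rhs in [7,7])
  i=7: ✓ (rhs at j=8; lhs holds on [7,7])
  i=8: ✓ (rhs at j=9; lhs holds on [8,8])
  i=9: ✗ (lhs fails at k=9 before rhs at j=10)
  i=10: ✗ (lhs fails at k=10 before rhs at j=11)
Positions where it holds: {0, 3, 7, 8} → 4.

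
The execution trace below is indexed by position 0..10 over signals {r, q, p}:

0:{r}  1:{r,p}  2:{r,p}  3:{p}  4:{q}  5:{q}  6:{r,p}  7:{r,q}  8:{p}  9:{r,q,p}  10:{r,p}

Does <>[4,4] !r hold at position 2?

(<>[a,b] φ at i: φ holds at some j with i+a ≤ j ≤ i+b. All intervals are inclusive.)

Check !r at each j in [6,6]:
  j=6: false
No position in the window satisfies it → formula fails.

Does not hold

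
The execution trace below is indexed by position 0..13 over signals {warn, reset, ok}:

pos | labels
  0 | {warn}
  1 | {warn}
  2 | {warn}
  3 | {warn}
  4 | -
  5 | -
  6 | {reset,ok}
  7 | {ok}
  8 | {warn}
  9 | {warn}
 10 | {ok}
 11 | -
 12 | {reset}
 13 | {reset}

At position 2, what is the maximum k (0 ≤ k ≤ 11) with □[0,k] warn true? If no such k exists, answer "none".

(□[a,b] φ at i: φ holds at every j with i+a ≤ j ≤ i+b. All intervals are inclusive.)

1

warn must hold from j=2 onward; find where it first fails.
  j=2: holds
  j=3: holds
  j=4: fails
Holds on [2,3], so largest k = 1.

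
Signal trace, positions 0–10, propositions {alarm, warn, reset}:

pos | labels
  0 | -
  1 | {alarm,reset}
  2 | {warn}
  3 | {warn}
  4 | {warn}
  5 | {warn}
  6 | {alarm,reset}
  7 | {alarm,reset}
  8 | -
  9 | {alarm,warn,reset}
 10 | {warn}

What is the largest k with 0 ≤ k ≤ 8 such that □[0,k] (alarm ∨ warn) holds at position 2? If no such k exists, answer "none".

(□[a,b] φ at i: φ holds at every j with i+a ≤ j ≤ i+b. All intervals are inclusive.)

(alarm ∨ warn) must hold from j=2 onward; find where it first fails.
  j=2: holds
  j=3: holds
  j=4: holds
  j=5: holds
  j=6: holds
  j=7: holds
  j=8: fails
Holds on [2,7], so largest k = 5.

5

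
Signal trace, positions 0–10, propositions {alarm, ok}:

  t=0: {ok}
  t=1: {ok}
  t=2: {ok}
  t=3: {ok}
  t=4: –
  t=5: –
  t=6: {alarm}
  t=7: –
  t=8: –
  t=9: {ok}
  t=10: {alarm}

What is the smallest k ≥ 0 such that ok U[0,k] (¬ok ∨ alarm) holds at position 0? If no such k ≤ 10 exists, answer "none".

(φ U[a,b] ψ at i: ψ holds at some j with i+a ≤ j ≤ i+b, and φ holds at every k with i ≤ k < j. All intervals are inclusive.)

Need earliest j ≥ 0 with (¬ok ∨ alarm), and ok at every k in [0,j-1].
  j=0: rhs fails.
  j=1: rhs fails.
  j=2: rhs fails.
  j=3: rhs fails.
  j=4: rhs holds; lhs holds on [0,3]. k = 4.

4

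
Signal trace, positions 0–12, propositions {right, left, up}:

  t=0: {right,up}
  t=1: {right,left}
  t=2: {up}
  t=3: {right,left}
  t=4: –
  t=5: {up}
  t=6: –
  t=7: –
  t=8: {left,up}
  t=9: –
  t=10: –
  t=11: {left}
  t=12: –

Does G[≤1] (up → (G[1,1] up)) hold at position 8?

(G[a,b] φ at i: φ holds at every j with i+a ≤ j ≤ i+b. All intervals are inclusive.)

Check (up → (G[1,1] up)) at every j in [8,9]:
  j=8: antecedent true; consequent fails at 9 → ✗
  j=9: antecedent false → ✓
Fails at j=8 → formula fails.

Does not hold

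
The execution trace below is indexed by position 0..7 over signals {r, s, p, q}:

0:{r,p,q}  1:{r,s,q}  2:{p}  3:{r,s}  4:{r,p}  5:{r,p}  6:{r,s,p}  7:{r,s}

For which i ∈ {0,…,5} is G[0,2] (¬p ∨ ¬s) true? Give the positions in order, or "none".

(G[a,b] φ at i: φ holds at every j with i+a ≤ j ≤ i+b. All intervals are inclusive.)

0, 1, 2, 3

Evaluate at each i in [0,5]:
  i=0: ✓ (all of [0,2])
  i=1: ✓ (all of [1,3])
  i=2: ✓ (all of [2,4])
  i=3: ✓ (all of [3,5])
  i=4: ✗ (fails at j=6)
  i=5: ✗ (fails at j=6)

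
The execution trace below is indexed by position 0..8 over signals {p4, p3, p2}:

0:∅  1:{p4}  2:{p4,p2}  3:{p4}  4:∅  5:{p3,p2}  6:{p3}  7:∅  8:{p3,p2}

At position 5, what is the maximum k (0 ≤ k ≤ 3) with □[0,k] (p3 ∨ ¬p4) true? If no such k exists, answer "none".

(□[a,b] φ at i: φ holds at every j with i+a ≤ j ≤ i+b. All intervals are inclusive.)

(p3 ∨ ¬p4) must hold from j=5 onward; find where it first fails.
  j=5: holds
  j=6: holds
  j=7: holds
  j=8: holds
Holds through j=8; largest k = 3.

3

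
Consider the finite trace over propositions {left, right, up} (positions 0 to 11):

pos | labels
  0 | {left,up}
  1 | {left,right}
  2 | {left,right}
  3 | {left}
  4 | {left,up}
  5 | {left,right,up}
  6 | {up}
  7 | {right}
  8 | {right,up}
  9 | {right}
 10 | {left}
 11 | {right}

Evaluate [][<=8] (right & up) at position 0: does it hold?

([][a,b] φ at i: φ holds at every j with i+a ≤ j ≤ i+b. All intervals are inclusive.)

Check (right & up) at every j in [0,8]:
  j=0: false
  j=1: false
  j=2: false
  j=3: false
  j=4: false
  j=5: true
  j=6: false
  j=7: false
  j=8: true
Fails at j=0 → formula fails.

Does not hold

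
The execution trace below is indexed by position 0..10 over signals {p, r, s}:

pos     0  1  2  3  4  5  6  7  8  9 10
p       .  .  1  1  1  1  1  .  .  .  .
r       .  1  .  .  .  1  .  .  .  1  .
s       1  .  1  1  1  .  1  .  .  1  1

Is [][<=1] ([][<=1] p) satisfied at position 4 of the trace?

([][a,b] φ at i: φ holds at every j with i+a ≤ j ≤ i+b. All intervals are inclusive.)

Check [][<=1] p at every j in [4,5]:
  j=4: holds on [4,5]
  j=5: holds on [5,6]
All positions satisfy it → formula holds.

True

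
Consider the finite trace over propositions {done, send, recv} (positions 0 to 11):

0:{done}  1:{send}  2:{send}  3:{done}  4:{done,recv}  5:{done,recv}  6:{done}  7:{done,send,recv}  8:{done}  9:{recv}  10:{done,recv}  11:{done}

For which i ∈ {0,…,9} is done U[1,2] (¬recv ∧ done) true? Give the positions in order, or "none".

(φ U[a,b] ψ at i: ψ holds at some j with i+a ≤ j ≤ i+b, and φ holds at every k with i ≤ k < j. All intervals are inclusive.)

Evaluate at each i in [0,9]:
  i=0: ✗ (no rhs in [1,2])
  i=1: ✗ (lhs fails at k=1 before rhs at j=3)
  i=2: ✗ (lhs fails at k=2 before rhs at j=3)
  i=3: ✗ (no rhs in [4,5])
  i=4: ✓ (rhs at j=6; lhs holds on [4,5])
  i=5: ✓ (rhs at j=6; lhs holds on [5,5])
  i=6: ✓ (rhs at j=8; lhs holds on [6,7])
  i=7: ✓ (rhs at j=8; lhs holds on [7,7])
  i=8: ✗ (no rhs in [9,10])
  i=9: ✗ (lhs fails at k=9 before rhs at j=11)

4, 5, 6, 7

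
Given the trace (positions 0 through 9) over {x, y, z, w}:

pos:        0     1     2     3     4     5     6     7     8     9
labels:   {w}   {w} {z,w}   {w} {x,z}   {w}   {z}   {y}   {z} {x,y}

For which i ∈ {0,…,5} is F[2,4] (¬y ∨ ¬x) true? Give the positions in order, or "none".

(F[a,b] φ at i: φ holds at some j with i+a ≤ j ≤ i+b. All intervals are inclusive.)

0, 1, 2, 3, 4, 5

Evaluate at each i in [0,5]:
  i=0: ✓ (witness j=2)
  i=1: ✓ (witness j=3)
  i=2: ✓ (witness j=4)
  i=3: ✓ (witness j=5)
  i=4: ✓ (witness j=6)
  i=5: ✓ (witness j=7)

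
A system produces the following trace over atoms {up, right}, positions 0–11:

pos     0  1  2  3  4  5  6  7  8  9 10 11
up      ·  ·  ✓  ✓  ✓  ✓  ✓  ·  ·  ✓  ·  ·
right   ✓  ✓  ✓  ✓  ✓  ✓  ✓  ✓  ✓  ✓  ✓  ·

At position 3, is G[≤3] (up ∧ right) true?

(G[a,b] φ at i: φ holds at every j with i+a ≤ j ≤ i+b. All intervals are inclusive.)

True

Check (up ∧ right) at every j in [3,6]:
  j=3: true
  j=4: true
  j=5: true
  j=6: true
All positions satisfy it → formula holds.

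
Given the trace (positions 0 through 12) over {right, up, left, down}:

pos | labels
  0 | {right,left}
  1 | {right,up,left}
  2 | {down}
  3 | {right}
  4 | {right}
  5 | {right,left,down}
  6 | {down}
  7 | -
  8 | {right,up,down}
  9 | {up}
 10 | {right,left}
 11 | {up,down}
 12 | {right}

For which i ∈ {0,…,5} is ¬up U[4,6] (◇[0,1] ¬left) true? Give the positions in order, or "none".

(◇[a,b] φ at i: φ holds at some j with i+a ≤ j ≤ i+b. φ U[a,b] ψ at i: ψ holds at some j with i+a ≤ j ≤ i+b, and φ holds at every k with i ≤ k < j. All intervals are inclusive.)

Evaluate at each i in [0,5]:
  i=0: ✗ (lhs fails at k=1 before rhs at j=4)
  i=1: ✗ (lhs fails at k=1 before rhs at j=5)
  i=2: ✓ (rhs at j=6; lhs holds on [2,5])
  i=3: ✓ (rhs at j=7; lhs holds on [3,6])
  i=4: ✓ (rhs at j=8; lhs holds on [4,7])
  i=5: ✗ (lhs fails at k=8 before rhs at j=9)

2, 3, 4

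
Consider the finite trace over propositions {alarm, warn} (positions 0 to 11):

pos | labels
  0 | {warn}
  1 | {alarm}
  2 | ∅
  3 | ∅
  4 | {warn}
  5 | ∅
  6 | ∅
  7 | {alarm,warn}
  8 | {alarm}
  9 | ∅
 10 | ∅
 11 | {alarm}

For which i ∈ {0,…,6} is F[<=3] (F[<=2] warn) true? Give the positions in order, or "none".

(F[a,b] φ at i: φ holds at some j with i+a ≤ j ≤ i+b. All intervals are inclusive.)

Evaluate at each i in [0,6]:
  i=0: ✓ (witness j=0)
  i=1: ✓ (witness j=2)
  i=2: ✓ (witness j=2)
  i=3: ✓ (witness j=3)
  i=4: ✓ (witness j=4)
  i=5: ✓ (witness j=5)
  i=6: ✓ (witness j=6)

0, 1, 2, 3, 4, 5, 6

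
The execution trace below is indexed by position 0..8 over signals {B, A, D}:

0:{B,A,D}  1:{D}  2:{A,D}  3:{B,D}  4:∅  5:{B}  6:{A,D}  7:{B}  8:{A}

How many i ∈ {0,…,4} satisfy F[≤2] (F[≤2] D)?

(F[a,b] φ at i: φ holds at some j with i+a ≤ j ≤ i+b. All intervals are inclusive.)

5

Evaluate at each i in [0,4]:
  i=0: ✓ (witness j=0)
  i=1: ✓ (witness j=1)
  i=2: ✓ (witness j=2)
  i=3: ✓ (witness j=3)
  i=4: ✓ (witness j=4)
Positions where it holds: {0, 1, 2, 3, 4} → 5.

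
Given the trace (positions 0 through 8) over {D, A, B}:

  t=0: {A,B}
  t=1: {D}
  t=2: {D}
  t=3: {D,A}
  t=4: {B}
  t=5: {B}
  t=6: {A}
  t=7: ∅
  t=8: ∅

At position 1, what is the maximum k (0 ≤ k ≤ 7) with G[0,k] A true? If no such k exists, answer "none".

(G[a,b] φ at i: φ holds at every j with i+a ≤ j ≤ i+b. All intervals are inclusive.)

A must hold from j=1 onward; find where it first fails.
  j=1: fails → no k works.

none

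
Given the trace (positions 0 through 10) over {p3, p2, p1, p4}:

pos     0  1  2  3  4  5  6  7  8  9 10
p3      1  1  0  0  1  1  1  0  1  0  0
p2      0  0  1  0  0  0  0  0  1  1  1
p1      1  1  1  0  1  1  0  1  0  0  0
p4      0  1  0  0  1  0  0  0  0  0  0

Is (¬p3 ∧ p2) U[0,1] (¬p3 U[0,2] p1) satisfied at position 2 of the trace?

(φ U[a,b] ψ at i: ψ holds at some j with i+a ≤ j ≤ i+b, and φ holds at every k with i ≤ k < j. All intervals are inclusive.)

Yes

Need some j in [2,3] with (¬p3 U[0,2] p1), and (¬p3 ∧ p2) at every k in [2,j-1].
  j=2: (¬p3 U[0,2] p1) holds; no prefix to check → satisfied.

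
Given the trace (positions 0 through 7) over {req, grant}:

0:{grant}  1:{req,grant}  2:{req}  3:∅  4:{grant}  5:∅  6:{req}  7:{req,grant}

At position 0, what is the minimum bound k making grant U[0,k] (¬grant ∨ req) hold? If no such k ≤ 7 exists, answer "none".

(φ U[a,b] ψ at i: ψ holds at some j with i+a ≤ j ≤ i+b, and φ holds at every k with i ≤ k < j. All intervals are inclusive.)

Need earliest j ≥ 0 with (¬grant ∨ req), and grant at every k in [0,j-1].
  j=0: rhs fails.
  j=1: rhs holds; lhs holds on [0,0]. k = 1.

1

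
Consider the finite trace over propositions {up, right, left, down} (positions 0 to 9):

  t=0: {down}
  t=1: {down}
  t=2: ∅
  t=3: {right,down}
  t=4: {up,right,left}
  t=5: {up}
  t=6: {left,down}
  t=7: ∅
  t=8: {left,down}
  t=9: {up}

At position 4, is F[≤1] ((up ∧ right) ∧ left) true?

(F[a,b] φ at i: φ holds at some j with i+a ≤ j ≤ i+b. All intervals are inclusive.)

Check ((up ∧ right) ∧ left) at each j in [4,5]:
  j=4: true
  j=5: false
Found at j=4 → formula holds.

True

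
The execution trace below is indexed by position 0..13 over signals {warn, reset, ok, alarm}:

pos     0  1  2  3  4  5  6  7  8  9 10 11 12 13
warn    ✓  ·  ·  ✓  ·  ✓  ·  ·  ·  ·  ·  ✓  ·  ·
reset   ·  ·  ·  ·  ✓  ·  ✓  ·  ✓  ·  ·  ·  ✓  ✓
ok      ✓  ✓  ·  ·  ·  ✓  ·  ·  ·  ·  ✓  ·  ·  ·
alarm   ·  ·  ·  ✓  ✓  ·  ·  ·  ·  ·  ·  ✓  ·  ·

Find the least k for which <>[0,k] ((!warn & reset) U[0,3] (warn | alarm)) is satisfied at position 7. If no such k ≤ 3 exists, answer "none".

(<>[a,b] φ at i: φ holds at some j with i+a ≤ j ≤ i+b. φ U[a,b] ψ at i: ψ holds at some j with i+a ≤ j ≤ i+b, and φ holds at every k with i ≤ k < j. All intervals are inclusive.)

Scan j = 7,8,… for ((!warn & reset) U[0,3] (warn | alarm)):
  j=7: fails
  j=8: fails
  j=9: fails
  j=10: fails
No j in [7,10] satisfies it → none.

none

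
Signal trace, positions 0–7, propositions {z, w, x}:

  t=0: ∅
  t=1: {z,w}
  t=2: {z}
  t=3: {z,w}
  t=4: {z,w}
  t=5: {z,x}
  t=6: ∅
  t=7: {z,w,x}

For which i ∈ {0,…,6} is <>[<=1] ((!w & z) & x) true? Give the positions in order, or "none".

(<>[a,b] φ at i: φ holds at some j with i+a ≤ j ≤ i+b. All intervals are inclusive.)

4, 5

Evaluate at each i in [0,6]:
  i=0: ✗ (none in [0,1])
  i=1: ✗ (none in [1,2])
  i=2: ✗ (none in [2,3])
  i=3: ✗ (none in [3,4])
  i=4: ✓ (witness j=5)
  i=5: ✓ (witness j=5)
  i=6: ✗ (none in [6,7])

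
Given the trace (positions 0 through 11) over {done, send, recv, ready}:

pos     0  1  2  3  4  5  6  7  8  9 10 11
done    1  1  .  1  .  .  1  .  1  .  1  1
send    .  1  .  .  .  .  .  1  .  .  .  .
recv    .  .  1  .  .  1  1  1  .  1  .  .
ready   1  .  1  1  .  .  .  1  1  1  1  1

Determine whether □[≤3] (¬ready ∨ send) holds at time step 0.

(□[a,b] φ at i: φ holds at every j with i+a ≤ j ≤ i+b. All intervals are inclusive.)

Check (¬ready ∨ send) at every j in [0,3]:
  j=0: false
  j=1: true
  j=2: false
  j=3: false
Fails at j=0 → formula fails.

Does not hold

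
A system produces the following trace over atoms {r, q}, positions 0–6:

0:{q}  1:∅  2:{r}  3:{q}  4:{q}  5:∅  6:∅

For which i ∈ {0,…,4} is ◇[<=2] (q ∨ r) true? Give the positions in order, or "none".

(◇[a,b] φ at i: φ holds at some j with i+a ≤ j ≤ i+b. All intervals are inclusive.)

0, 1, 2, 3, 4

Evaluate at each i in [0,4]:
  i=0: ✓ (witness j=0)
  i=1: ✓ (witness j=2)
  i=2: ✓ (witness j=2)
  i=3: ✓ (witness j=3)
  i=4: ✓ (witness j=4)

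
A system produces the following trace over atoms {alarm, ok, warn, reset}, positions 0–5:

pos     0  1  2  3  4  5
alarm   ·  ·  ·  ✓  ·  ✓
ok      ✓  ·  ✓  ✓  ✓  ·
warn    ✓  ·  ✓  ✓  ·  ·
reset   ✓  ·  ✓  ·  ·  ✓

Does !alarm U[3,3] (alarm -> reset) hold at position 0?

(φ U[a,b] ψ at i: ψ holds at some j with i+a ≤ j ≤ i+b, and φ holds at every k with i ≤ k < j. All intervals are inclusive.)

Need some j in [3,3] with (alarm -> reset), and !alarm at every k in [0,j-1].
  j=3: (alarm -> reset) false.
No j in the window works → until fails.

Does not hold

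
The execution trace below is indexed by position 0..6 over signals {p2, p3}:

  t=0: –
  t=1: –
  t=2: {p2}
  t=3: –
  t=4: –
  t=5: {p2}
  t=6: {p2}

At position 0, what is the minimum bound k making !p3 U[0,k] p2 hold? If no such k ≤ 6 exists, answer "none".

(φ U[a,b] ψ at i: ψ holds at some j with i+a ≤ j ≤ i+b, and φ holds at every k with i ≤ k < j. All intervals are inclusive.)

Need earliest j ≥ 0 with p2, and !p3 at every k in [0,j-1].
  j=0: rhs fails.
  j=1: rhs fails.
  j=2: rhs holds; lhs holds on [0,1]. k = 2.

2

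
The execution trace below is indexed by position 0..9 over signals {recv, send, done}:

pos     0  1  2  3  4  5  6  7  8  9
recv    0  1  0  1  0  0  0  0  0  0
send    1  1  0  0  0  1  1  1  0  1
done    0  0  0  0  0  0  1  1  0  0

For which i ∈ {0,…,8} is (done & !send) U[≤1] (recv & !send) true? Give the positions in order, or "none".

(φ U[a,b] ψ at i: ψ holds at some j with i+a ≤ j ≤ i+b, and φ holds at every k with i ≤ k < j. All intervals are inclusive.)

Evaluate at each i in [0,8]:
  i=0: ✗ (no rhs in [0,1])
  i=1: ✗ (no rhs in [1,2])
  i=2: ✗ (lhs fails at k=2 before rhs at j=3)
  i=3: ✓ (rhs at j=3)
  i=4: ✗ (no rhs in [4,5])
  i=5: ✗ (no rhs in [5,6])
  i=6: ✗ (no rhs in [6,7])
  i=7: ✗ (no rhs in [7,8])
  i=8: ✗ (no rhs in [8,9])

3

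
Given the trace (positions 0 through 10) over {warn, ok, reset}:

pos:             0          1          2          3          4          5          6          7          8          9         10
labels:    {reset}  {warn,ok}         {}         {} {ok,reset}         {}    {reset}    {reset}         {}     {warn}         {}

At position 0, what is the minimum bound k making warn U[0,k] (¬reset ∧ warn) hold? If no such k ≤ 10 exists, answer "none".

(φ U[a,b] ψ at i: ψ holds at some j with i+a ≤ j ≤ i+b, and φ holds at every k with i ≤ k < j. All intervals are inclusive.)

none

Need earliest j ≥ 0 with (¬reset ∧ warn), and warn at every k in [0,j-1].
  j=0: rhs fails.
  j=1: rhs holds but lhs fails at k=0.
  j=2: rhs fails.
  j=3: rhs fails.
  j=4: rhs fails.
  j=5: rhs fails.
  j=6: rhs fails.
  j=7: rhs fails.
  j=8: rhs fails.
  j=9: rhs holds but lhs fails at k=0.
  j=10: rhs fails.
No witness within the range → none.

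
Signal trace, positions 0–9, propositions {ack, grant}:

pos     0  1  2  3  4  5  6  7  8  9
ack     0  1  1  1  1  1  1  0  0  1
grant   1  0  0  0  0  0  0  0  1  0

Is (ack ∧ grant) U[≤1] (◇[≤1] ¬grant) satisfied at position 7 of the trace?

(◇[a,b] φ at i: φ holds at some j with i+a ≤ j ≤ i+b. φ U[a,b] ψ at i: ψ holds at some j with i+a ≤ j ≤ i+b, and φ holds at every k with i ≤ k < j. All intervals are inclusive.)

True

Need some j in [7,8] with ◇[≤1] ¬grant, and (ack ∧ grant) at every k in [7,j-1].
  j=7: ◇[≤1] ¬grant holds; no prefix to check → satisfied.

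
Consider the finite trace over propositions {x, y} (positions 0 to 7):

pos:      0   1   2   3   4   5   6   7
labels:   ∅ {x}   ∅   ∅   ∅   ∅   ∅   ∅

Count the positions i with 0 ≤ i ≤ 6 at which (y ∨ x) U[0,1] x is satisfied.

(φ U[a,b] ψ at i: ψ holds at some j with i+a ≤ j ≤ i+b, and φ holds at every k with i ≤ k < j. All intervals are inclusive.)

Evaluate at each i in [0,6]:
  i=0: ✗ (lhs fails at k=0 before rhs at j=1)
  i=1: ✓ (rhs at j=1)
  i=2: ✗ (no rhs in [2,3])
  i=3: ✗ (no rhs in [3,4])
  i=4: ✗ (no rhs in [4,5])
  i=5: ✗ (no rhs in [5,6])
  i=6: ✗ (no rhs in [6,7])
Positions where it holds: {1} → 1.

1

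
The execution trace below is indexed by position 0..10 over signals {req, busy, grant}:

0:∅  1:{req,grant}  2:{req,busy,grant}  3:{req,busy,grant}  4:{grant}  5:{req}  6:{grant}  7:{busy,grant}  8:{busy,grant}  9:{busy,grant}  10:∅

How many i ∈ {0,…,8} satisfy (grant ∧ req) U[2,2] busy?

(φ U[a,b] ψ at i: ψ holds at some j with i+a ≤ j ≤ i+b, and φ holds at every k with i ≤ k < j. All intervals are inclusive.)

1

Evaluate at each i in [0,8]:
  i=0: ✗ (lhs fails at k=0 before rhs at j=2)
  i=1: ✓ (rhs at j=3; lhs holds on [1,2])
  i=2: ✗ (no rhs in [4,4])
  i=3: ✗ (no rhs in [5,5])
  i=4: ✗ (no rhs in [6,6])
  i=5: ✗ (lhs fails at k=5 before rhs at j=7)
  i=6: ✗ (lhs fails at k=6 before rhs at j=8)
  i=7: ✗ (lhs fails at k=7 before rhs at j=9)
  i=8: ✗ (no rhs in [10,10])
Positions where it holds: {1} → 1.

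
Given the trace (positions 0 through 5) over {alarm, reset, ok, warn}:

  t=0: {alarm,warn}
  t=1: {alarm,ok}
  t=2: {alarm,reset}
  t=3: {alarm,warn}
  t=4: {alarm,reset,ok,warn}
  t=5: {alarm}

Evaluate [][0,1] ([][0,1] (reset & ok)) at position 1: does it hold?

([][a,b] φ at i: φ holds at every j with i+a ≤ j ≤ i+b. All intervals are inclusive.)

No

Check [][0,1] (reset & ok) at every j in [1,2]:
  j=1: fails at 1
  j=2: fails at 2
Fails at j=1 → formula fails.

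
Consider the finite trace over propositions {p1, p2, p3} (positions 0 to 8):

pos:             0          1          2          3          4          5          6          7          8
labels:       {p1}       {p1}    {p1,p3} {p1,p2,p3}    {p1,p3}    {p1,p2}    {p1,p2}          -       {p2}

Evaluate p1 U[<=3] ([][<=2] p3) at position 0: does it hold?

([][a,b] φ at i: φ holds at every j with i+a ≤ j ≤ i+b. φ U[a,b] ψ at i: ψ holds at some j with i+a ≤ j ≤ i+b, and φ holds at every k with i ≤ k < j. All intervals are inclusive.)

Need some j in [0,3] with [][<=2] p3, and p1 at every k in [0,j-1].
  j=0: [][<=2] p3 — fails at 0.
  j=1: [][<=2] p3 — fails at 1.
  j=2: [][<=2] p3 holds; p1 holds at every k in [0,1] → satisfied.

Holds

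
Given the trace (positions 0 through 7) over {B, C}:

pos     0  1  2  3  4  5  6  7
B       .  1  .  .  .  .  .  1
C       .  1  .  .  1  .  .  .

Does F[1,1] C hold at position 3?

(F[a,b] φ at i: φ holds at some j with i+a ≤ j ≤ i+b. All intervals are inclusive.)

Check C at each j in [4,4]:
  j=4: true
Found at j=4 → formula holds.

Yes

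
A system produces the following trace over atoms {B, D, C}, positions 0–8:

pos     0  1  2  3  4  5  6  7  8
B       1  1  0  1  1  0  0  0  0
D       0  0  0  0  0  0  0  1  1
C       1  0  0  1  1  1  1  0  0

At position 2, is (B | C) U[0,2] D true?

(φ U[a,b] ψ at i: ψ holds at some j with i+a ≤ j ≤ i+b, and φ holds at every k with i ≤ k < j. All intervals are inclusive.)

No

Need some j in [2,4] with D, and (B | C) at every k in [2,j-1].
  j=2: D false.
  j=3: D false.
  j=4: D false.
No j in the window works → until fails.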